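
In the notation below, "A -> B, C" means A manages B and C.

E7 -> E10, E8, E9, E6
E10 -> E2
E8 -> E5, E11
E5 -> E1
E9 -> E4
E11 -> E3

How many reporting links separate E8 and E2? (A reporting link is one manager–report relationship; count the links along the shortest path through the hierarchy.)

E8 is 1 level below E7, and E2 is 2 levels below E7 (their lowest common manager). The shortest path runs up from E8 to E7 and back down to E2: 1 + 2 = 3 links.

3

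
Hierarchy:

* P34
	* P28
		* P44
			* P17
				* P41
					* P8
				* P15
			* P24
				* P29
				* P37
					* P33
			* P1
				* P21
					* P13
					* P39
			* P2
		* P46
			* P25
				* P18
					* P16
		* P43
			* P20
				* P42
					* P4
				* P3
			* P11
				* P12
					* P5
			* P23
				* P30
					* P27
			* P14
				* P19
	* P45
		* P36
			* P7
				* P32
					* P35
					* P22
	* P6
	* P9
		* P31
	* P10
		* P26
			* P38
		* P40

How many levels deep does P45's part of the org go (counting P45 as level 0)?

The longest chain under P45 runs P45 → P36 → P7 → P32 → P22, which is 4 levels below P45.

4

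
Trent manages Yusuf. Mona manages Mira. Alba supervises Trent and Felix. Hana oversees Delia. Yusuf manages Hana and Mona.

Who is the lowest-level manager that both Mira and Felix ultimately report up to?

Alba

Mira's chain of managers is Mona, Yusuf, Trent, Alba. Felix's chain of managers is Alba. The first manager that appears in both chains is Alba.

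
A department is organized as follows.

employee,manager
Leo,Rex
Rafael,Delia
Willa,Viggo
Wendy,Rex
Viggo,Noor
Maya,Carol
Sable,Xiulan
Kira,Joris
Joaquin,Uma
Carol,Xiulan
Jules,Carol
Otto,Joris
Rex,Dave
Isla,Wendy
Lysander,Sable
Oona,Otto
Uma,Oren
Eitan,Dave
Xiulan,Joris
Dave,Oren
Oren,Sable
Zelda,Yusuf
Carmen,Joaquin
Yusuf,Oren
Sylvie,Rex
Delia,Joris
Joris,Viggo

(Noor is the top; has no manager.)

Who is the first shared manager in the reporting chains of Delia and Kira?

Joris

Delia's chain of managers is Joris, Viggo, Noor. Kira's chain of managers is Joris, Viggo, Noor. The first manager that appears in both chains is Joris.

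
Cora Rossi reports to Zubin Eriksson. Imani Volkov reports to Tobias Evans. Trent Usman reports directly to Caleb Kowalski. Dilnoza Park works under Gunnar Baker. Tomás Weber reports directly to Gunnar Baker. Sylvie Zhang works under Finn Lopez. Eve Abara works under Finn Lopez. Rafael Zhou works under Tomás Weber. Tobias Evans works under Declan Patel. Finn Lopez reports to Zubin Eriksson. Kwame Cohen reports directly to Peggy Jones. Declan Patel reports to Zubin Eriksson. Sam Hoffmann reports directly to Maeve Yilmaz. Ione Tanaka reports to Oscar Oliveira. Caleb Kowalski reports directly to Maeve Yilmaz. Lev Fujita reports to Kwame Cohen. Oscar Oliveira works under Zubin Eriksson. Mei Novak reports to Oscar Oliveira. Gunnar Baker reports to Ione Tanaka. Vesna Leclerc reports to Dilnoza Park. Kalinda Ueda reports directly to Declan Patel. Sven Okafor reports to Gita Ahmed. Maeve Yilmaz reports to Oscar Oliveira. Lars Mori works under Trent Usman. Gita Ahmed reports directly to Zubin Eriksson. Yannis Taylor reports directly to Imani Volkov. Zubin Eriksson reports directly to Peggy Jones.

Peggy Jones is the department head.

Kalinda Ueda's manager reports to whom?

Zubin Eriksson

Kalinda Ueda reports to Declan Patel, and Declan Patel reports to Zubin Eriksson. So Kalinda Ueda's skip-level manager is Zubin Eriksson.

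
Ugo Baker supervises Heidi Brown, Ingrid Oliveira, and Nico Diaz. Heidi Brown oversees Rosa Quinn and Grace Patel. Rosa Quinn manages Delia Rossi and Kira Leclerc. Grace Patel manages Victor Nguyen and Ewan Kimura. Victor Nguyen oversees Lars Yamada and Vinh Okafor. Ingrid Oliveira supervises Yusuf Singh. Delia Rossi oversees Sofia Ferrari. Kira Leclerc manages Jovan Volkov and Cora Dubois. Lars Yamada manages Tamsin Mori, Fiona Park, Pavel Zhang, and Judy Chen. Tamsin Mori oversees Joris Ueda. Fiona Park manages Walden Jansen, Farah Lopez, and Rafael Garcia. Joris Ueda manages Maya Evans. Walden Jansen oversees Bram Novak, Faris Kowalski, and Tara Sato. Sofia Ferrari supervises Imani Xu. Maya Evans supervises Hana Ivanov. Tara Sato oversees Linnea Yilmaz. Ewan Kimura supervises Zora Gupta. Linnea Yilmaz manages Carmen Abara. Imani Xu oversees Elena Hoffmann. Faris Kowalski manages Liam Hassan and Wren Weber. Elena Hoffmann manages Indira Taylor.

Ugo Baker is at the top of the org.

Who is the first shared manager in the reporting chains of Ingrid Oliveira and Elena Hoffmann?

Ugo Baker

Ingrid Oliveira's chain of managers is Ugo Baker. Elena Hoffmann's chain of managers is Imani Xu, Sofia Ferrari, Delia Rossi, Rosa Quinn, Heidi Brown, Ugo Baker. The first manager that appears in both chains is Ugo Baker.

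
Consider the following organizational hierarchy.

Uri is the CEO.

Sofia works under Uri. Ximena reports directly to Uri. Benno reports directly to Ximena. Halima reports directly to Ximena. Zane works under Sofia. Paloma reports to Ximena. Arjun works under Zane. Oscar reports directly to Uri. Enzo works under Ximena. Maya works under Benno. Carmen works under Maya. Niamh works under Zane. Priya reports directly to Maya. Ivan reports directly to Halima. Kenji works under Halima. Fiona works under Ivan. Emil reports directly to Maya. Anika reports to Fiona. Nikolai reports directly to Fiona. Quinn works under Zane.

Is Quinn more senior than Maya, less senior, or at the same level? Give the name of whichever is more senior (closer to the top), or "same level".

Both Quinn and Maya are 3 levels below Uri.

same level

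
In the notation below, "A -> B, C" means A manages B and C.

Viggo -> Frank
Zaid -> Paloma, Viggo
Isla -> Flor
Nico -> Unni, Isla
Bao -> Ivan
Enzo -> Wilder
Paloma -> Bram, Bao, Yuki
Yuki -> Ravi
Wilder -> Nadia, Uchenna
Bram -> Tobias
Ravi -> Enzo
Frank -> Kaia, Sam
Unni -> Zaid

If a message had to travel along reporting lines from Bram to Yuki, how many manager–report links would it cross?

Bram is 1 level below Paloma, and Yuki is 1 level below Paloma (their lowest common manager). The shortest path runs up from Bram to Paloma and back down to Yuki: 1 + 1 = 2 links.

2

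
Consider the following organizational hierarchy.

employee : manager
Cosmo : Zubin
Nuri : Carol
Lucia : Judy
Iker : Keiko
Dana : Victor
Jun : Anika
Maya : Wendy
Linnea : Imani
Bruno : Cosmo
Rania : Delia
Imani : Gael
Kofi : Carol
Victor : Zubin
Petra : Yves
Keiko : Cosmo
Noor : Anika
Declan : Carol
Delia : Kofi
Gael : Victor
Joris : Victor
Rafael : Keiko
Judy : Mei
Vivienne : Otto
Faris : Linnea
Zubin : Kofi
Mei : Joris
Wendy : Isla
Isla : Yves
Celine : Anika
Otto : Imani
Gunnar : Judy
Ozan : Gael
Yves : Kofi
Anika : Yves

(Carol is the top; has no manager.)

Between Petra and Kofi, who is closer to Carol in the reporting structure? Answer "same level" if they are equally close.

Petra is 3 levels below Carol; Kofi is 1. Kofi is higher.

Kofi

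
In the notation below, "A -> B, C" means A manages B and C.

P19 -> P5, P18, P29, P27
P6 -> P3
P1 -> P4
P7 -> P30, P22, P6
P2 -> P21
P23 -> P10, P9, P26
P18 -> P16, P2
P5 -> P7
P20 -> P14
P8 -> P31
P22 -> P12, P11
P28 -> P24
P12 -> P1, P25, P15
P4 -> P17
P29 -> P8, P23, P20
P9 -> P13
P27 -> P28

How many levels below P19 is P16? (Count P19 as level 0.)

Chain from P16 up to P19: P16 → P18 → P19. That is 2 steps up, so P16 is 2 levels below P19.

2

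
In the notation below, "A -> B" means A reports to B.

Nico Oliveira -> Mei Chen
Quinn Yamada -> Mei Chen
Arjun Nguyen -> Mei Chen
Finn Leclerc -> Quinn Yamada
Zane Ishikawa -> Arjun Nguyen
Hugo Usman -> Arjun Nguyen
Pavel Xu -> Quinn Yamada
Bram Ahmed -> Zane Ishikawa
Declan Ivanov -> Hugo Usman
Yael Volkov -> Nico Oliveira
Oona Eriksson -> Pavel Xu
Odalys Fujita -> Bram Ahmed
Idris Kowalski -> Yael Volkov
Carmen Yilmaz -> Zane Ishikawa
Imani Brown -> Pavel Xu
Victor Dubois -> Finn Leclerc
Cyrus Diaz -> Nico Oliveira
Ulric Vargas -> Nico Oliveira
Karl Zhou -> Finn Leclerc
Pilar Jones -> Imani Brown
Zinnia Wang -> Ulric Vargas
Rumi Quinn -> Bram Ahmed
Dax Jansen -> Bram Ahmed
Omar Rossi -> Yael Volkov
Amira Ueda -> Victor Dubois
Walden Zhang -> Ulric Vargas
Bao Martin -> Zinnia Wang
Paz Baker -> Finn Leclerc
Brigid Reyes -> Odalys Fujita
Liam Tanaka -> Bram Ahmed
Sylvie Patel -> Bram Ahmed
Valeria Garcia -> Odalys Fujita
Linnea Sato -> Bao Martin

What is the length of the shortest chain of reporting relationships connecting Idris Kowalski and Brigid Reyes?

Idris Kowalski is 3 levels below Mei Chen, and Brigid Reyes is 5 levels below Mei Chen (their lowest common manager). The shortest path runs up from Idris Kowalski to Mei Chen and back down to Brigid Reyes: 3 + 5 = 8 links.

8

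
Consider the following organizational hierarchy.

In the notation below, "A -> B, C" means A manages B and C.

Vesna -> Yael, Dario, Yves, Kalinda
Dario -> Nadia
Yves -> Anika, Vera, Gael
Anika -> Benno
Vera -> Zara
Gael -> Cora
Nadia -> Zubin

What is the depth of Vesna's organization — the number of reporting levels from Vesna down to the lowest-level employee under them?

The longest chain under Vesna runs Vesna → Yves → Gael → Cora, which is 3 levels below Vesna.

3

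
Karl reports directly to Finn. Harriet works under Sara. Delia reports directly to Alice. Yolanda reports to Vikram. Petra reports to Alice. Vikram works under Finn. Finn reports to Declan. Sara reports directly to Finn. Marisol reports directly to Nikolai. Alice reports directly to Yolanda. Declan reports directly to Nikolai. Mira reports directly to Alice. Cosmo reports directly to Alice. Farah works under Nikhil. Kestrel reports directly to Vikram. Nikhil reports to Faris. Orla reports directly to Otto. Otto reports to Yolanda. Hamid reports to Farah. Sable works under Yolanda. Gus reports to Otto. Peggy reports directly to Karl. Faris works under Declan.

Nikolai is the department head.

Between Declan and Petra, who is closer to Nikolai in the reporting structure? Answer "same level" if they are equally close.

Declan

Declan is 1 level below Nikolai; Petra is 6. Declan is higher.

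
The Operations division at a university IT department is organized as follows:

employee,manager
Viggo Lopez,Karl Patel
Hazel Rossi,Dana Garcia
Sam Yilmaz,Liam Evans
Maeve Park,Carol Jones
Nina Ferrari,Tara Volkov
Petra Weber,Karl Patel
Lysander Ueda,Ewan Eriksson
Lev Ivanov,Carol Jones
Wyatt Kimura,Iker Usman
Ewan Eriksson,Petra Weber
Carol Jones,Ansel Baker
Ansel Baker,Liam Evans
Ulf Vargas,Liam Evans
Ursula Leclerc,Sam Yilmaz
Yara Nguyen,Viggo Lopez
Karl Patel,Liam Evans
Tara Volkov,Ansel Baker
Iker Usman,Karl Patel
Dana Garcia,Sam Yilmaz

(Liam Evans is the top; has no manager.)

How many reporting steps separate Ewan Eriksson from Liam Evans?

3

Chain from Ewan Eriksson up to Liam Evans: Ewan Eriksson → Petra Weber → Karl Patel → Liam Evans. That is 3 steps up, so Ewan Eriksson is 3 levels below Liam Evans.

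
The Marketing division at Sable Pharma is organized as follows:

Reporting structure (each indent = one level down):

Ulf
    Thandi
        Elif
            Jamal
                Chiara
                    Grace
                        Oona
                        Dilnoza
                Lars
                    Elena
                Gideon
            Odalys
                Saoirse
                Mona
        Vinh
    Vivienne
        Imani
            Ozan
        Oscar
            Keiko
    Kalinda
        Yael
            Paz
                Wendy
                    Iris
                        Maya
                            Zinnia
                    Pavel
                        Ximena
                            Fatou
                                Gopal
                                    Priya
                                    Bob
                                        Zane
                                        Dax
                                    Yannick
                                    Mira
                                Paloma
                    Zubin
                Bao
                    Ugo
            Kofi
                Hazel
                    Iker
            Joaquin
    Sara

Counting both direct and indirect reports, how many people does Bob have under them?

2

Bob directly manages Zane, Dax. Zane has no reports. Dax has no reports. So Bob's organization is 2 direct reports plus everyone under them: 1 + 1 = 2.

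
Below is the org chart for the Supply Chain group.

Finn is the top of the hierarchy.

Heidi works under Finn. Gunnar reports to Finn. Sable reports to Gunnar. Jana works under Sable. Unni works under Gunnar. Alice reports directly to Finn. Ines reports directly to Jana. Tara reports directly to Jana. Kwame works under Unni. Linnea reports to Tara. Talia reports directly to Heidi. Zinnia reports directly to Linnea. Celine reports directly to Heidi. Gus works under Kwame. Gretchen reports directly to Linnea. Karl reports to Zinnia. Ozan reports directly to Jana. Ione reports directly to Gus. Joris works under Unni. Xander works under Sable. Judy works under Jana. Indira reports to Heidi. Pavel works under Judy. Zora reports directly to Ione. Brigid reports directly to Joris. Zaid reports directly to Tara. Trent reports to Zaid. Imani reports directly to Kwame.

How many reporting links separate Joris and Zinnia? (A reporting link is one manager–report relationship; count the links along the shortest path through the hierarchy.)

7

Joris is 2 levels below Gunnar, and Zinnia is 5 levels below Gunnar (their lowest common manager). The shortest path runs up from Joris to Gunnar and back down to Zinnia: 2 + 5 = 7 links.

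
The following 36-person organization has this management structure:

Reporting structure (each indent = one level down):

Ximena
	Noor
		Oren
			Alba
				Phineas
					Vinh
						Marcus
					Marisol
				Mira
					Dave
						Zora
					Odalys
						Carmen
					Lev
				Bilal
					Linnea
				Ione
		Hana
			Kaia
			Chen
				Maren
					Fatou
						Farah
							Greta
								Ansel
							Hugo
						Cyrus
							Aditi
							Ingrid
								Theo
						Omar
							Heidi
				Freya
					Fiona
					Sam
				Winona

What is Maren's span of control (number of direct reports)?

Maren directly manages Fatou. That is 1 direct report.

1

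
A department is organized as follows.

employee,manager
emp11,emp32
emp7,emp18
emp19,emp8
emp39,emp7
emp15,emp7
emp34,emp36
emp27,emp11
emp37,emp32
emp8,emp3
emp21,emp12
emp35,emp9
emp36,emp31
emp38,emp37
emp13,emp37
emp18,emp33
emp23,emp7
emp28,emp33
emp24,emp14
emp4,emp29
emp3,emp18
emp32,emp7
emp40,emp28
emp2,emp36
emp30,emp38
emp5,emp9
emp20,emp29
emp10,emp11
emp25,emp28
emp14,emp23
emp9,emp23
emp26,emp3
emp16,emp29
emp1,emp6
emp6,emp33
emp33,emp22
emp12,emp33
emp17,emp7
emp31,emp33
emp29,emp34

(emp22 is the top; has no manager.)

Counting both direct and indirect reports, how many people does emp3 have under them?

emp3 directly manages emp26, emp8. emp26 has no reports. Under emp8: emp19 (1). So emp3's organization is 2 direct reports plus everyone under them: 1 + 2 = 3.

3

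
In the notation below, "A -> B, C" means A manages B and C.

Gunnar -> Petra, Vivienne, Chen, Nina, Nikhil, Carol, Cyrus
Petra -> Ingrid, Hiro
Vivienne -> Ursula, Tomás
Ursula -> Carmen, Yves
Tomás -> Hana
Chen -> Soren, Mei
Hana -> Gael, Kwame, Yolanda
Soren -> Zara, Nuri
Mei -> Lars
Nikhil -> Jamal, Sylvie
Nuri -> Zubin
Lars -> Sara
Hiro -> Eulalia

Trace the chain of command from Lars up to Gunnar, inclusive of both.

Lars -> Mei -> Chen -> Gunnar

Lars reports to Mei. Mei reports to Chen. Chen reports to Gunnar. Gunnar is at the top.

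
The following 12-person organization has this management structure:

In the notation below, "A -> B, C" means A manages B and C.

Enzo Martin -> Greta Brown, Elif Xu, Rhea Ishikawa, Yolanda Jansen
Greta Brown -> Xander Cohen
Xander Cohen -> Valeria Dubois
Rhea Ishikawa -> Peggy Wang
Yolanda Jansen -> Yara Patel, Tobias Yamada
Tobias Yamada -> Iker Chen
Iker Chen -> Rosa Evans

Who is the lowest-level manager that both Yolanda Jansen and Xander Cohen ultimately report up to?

Enzo Martin

Yolanda Jansen's chain of managers is Enzo Martin. Xander Cohen's chain of managers is Greta Brown, Enzo Martin. The first manager that appears in both chains is Enzo Martin.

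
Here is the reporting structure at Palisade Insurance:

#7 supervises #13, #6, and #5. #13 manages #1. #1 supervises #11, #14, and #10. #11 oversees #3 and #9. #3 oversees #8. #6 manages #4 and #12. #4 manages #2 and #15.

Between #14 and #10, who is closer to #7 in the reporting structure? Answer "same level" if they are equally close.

same level

Both #14 and #10 are 3 levels below #7.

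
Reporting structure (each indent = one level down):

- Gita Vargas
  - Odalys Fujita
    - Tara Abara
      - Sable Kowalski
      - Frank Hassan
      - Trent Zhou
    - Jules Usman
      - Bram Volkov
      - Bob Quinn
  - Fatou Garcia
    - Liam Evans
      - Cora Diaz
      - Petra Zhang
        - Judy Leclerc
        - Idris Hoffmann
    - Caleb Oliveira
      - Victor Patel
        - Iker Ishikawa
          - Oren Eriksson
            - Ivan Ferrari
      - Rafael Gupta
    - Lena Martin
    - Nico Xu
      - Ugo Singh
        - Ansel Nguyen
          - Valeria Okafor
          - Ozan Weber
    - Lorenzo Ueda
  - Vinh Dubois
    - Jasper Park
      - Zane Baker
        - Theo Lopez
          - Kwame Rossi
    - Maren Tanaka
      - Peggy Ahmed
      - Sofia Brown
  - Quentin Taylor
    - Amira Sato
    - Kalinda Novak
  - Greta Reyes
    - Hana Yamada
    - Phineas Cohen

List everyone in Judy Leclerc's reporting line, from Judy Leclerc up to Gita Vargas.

Judy Leclerc -> Petra Zhang -> Liam Evans -> Fatou Garcia -> Gita Vargas

Judy Leclerc reports to Petra Zhang. Petra Zhang reports to Liam Evans. Liam Evans reports to Fatou Garcia. Fatou Garcia reports to Gita Vargas. Gita Vargas is at the top.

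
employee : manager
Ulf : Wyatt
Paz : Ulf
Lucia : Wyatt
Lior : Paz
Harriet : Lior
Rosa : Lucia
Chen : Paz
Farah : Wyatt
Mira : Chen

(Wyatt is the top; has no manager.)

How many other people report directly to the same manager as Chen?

Chen reports to Paz. Paz's other direct reports are Lior — 1 peer.

1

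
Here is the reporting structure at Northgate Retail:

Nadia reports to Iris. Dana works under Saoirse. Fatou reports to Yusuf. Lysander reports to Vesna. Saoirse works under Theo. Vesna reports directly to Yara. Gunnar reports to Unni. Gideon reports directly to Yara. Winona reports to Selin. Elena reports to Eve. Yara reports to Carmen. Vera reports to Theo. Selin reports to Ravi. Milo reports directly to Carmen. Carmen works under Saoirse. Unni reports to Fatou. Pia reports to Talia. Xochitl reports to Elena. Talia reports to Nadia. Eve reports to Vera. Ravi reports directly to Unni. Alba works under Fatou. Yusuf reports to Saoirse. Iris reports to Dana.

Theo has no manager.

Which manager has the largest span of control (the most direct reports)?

Direct-report counts: Theo has 2; Vera has 1; Eve has 1; Elena has 1; Saoirse has 3; Dana has 1; Iris has 1; Nadia has 1; Talia has 1; Yusuf has 1; Fatou has 2; Unni has 2; Ravi has 1; Selin has 1; Carmen has 2; Yara has 2; Vesna has 1. The largest is 3, held by Saoirse.

Saoirse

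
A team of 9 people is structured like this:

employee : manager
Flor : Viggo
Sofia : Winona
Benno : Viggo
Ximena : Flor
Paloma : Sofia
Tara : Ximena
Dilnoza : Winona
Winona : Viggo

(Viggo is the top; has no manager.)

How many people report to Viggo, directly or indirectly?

8

Viggo directly manages Winona, Flor, Benno. Under Winona: Dilnoza, Sofia, Paloma (3). Under Flor: Ximena, Tara (2). Benno has no reports. So Viggo's organization is 3 direct reports plus everyone under them: 4 + 3 + 1 = 8.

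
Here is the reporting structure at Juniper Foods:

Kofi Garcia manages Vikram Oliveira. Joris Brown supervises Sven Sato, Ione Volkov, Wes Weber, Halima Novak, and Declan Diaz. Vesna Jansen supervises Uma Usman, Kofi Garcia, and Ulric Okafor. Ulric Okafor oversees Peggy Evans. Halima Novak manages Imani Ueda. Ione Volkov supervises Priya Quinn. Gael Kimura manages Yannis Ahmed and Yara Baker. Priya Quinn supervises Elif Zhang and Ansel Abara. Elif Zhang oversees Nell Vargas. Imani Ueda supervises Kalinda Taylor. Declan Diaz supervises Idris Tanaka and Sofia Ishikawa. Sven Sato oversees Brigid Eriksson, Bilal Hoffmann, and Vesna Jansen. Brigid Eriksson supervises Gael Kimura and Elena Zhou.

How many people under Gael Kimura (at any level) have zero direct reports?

The people in Gael Kimura's organization with no one reporting to them are Yara Baker, Yannis Ahmed. That is 2.

2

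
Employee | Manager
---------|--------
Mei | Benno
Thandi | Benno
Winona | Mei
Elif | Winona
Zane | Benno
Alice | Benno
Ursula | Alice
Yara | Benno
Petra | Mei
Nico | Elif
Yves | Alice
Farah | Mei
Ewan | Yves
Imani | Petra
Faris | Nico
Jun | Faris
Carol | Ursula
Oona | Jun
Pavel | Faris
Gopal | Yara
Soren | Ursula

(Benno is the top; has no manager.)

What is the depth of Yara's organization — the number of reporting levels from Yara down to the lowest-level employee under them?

1

The longest chain under Yara runs Yara → Gopal, which is 1 level below Yara.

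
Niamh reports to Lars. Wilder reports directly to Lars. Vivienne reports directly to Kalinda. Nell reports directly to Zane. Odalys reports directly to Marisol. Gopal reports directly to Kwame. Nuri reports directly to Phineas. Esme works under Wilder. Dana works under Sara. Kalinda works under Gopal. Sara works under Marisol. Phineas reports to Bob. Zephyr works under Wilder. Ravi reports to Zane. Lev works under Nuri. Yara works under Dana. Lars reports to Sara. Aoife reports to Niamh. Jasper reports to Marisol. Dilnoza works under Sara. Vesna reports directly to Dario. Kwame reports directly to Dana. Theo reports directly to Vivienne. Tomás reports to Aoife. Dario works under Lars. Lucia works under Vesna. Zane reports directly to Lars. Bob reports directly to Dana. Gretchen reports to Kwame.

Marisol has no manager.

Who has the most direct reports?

Lars

Direct-report counts: Marisol has 3; Sara has 3; Lars has 4; Zane has 2; Niamh has 1; Aoife has 1; Dario has 1; Vesna has 1; Wilder has 2; Dana has 3; Kwame has 2; Gopal has 1; Kalinda has 1; Vivienne has 1; Bob has 1; Phineas has 1; Nuri has 1. The largest is 4, held by Lars.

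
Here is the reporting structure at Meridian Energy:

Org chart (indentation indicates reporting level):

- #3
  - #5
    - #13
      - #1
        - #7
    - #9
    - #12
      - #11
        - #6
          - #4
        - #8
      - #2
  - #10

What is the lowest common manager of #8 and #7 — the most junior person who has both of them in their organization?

#5

#8's chain of managers is #11, #12, #5, #3. #7's chain of managers is #1, #13, #5, #3. The first manager that appears in both chains is #5.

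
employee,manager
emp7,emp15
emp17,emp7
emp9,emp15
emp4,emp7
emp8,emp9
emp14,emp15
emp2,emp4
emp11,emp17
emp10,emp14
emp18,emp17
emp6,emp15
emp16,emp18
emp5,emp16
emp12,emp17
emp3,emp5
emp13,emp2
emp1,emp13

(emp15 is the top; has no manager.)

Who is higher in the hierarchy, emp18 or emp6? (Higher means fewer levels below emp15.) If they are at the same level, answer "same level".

emp18 is 3 levels below emp15; emp6 is 1. emp6 is higher.

emp6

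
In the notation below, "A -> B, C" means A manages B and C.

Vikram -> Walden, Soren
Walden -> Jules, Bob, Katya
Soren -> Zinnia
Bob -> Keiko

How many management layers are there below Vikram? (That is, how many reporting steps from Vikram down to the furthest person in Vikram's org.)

The longest chain under Vikram runs Vikram → Walden → Bob → Keiko, which is 3 levels below Vikram.

3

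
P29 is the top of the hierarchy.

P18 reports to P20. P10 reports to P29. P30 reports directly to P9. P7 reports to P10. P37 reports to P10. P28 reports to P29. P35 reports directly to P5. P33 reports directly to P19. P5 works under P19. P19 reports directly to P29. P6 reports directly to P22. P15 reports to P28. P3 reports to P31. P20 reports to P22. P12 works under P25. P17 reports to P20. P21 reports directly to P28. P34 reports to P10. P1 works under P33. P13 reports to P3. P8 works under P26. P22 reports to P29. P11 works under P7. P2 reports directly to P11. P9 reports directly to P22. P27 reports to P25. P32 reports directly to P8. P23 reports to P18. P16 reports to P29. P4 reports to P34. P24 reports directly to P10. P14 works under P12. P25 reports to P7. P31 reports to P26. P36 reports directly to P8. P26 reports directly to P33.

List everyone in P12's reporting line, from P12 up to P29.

P12 -> P25 -> P7 -> P10 -> P29

P12 reports to P25. P25 reports to P7. P7 reports to P10. P10 reports to P29. P29 is at the top.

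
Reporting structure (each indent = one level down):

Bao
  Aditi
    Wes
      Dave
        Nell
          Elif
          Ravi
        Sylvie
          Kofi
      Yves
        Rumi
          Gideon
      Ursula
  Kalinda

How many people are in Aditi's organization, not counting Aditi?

11

Aditi directly manages Wes. Under Wes: Ursula, Yves, Rumi, Gideon, Dave, Sylvie, Kofi, Nell, Ravi, Elif (10). That's 11 in total.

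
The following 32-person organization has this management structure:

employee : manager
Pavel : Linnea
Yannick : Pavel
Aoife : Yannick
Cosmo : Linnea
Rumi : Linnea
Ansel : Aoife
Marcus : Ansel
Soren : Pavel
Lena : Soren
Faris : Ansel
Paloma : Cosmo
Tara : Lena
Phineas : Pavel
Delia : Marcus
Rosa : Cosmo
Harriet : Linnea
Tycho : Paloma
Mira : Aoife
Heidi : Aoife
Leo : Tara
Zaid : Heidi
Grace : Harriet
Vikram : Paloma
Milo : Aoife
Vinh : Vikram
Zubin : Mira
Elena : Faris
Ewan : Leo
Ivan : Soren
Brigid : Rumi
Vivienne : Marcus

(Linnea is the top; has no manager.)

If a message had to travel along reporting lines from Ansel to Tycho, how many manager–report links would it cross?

7

Ansel is 4 levels below Linnea, and Tycho is 3 levels below Linnea (their lowest common manager). The shortest path runs up from Ansel to Linnea and back down to Tycho: 4 + 3 = 7 links.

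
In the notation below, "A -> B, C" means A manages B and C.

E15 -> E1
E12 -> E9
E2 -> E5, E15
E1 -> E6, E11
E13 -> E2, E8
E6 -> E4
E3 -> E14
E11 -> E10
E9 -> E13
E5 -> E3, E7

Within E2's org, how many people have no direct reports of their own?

4

The people in E2's organization with no one reporting to them are E10, E4, E7, E14. That is 4.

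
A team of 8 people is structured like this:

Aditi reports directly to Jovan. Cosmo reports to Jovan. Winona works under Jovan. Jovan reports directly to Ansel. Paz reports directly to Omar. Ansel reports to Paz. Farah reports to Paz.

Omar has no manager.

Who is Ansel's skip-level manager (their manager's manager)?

Ansel reports to Paz, and Paz reports to Omar. So Ansel's skip-level manager is Omar.

Omar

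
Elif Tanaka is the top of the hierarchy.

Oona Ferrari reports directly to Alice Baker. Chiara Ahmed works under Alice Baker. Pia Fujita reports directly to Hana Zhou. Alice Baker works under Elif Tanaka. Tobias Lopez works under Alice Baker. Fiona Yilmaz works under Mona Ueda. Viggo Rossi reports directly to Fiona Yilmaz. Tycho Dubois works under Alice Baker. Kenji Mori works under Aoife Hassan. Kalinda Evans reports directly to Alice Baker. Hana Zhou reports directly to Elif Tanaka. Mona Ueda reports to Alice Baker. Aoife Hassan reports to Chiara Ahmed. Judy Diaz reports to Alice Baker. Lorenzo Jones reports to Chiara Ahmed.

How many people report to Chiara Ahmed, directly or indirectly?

Chiara Ahmed directly manages Lorenzo Jones, Aoife Hassan. Lorenzo Jones has no reports. Under Aoife Hassan: Kenji Mori (1). So Chiara Ahmed's organization is 2 direct reports plus everyone under them: 1 + 2 = 3.

3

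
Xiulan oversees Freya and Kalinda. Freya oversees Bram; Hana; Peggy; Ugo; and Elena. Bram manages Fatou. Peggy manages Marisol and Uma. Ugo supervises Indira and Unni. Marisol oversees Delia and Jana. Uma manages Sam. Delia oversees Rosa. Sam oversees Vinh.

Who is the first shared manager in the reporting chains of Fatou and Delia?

Fatou's chain of managers is Bram, Freya, Xiulan. Delia's chain of managers is Marisol, Peggy, Freya, Xiulan. The first manager that appears in both chains is Freya.

Freya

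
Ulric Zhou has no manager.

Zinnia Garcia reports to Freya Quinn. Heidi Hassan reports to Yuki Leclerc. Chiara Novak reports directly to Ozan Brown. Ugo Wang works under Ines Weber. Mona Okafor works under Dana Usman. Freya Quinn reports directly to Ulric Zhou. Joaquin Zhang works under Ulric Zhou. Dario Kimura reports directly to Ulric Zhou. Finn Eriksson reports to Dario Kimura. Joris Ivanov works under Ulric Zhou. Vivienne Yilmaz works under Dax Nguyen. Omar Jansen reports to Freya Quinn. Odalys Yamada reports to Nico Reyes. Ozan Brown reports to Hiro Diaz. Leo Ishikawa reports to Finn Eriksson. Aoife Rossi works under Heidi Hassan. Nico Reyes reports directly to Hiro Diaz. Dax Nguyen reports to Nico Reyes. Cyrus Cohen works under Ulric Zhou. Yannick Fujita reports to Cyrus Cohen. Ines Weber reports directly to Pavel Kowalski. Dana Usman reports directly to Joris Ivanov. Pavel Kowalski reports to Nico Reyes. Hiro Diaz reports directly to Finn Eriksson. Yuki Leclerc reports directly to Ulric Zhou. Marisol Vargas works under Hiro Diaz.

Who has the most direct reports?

Ulric Zhou

Direct-report counts: Ulric Zhou has 6; Joris Ivanov has 1; Dana Usman has 1; Yuki Leclerc has 1; Heidi Hassan has 1; Cyrus Cohen has 1; Dario Kimura has 1; Finn Eriksson has 2; Hiro Diaz has 3; Ozan Brown has 1; Nico Reyes has 3; Dax Nguyen has 1; Pavel Kowalski has 1; Ines Weber has 1; Freya Quinn has 2. The largest is 6, held by Ulric Zhou.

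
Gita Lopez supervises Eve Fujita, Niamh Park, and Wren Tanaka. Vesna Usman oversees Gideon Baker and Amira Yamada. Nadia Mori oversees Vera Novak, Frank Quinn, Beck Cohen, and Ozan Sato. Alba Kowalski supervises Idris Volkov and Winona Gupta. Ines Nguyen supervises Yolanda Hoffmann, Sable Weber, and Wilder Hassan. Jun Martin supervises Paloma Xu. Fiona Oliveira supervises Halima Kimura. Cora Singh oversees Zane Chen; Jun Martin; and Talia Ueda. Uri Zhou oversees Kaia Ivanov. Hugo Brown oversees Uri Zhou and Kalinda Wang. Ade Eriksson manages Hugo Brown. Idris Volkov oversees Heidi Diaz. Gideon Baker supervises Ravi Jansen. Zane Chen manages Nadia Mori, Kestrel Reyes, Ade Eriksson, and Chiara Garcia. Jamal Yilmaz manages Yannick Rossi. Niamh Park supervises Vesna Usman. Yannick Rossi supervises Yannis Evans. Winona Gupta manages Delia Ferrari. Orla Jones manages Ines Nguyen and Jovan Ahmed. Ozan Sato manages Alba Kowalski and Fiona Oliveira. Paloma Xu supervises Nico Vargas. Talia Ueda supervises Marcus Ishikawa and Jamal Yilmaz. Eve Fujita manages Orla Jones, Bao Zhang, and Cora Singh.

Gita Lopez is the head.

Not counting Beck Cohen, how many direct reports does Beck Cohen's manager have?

Beck Cohen reports to Nadia Mori. Nadia Mori's other direct reports are Ozan Sato, Frank Quinn, Vera Novak — 3 peers.

3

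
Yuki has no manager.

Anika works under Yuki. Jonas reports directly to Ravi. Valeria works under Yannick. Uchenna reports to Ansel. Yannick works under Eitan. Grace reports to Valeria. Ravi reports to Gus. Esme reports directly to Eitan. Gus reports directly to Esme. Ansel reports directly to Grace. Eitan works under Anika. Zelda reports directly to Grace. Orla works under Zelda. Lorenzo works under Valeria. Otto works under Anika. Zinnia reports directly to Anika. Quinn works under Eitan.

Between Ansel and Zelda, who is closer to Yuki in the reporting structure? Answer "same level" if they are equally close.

same level

Both Ansel and Zelda are 6 levels below Yuki.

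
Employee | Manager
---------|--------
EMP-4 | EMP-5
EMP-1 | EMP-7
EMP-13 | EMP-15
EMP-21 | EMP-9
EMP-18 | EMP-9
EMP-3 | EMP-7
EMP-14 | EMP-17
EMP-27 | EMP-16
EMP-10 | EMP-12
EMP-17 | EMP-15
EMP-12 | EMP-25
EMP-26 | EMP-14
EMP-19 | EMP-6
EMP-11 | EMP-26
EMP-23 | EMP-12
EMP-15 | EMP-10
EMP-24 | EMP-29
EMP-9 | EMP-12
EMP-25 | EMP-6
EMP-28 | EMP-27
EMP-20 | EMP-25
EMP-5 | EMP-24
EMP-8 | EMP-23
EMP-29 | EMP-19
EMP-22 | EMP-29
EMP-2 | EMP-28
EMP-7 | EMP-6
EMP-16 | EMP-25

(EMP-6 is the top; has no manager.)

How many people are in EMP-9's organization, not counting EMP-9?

2

EMP-9 directly manages EMP-18, EMP-21. EMP-18 has no reports. EMP-21 has no reports. So EMP-9's organization is 2 direct reports plus everyone under them: 1 + 1 = 2.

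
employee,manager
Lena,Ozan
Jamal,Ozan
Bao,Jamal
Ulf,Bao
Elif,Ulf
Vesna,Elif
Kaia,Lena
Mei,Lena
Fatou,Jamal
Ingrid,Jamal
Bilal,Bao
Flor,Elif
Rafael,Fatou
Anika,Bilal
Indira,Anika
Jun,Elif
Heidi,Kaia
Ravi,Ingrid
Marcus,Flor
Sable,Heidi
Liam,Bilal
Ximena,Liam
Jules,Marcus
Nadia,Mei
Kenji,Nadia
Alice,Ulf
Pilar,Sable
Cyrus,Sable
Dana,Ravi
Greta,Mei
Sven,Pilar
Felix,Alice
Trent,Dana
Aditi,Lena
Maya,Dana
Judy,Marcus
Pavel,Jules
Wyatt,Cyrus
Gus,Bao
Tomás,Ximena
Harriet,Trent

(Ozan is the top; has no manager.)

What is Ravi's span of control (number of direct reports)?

Ravi directly manages Dana. That is 1 direct report.

1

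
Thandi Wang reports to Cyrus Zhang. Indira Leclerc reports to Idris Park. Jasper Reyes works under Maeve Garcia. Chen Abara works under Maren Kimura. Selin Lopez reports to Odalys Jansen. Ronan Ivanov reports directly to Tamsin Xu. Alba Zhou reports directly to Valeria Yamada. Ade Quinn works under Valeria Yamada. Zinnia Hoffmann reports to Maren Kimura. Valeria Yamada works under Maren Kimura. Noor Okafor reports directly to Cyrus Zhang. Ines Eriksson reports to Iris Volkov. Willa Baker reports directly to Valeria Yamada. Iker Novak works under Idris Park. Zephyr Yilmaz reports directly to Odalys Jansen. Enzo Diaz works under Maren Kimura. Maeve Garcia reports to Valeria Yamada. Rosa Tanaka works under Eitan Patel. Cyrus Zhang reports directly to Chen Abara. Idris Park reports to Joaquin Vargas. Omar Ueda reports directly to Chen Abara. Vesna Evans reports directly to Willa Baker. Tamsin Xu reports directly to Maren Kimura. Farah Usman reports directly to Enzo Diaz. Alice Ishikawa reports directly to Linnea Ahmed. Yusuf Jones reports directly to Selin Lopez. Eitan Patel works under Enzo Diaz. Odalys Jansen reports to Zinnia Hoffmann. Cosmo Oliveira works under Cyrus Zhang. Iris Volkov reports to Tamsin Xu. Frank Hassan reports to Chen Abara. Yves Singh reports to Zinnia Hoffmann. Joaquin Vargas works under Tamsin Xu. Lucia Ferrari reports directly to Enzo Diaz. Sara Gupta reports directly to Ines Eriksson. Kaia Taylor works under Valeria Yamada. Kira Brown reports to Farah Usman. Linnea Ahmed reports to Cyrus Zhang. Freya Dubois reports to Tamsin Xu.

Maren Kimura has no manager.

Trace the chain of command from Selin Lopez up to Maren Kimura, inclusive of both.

Selin Lopez reports to Odalys Jansen. Odalys Jansen reports to Zinnia Hoffmann. Zinnia Hoffmann reports to Maren Kimura. Maren Kimura is at the top.

Selin Lopez -> Odalys Jansen -> Zinnia Hoffmann -> Maren Kimura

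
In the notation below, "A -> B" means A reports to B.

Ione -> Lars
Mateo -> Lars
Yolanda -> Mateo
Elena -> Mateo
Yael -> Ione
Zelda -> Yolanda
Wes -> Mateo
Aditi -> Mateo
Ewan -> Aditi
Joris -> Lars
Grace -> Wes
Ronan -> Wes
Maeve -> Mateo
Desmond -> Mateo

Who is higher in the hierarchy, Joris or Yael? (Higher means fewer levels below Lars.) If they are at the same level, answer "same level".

Joris

Joris is 1 level below Lars; Yael is 2. Joris is higher.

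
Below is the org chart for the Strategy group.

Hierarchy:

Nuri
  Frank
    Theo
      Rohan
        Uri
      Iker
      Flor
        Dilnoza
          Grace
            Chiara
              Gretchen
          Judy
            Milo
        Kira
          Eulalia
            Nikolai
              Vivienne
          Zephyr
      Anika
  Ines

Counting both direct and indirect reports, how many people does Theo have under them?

Theo directly manages Rohan, Iker, Flor, Anika. Under Rohan: Uri (1). Iker has no reports. Under Flor: Kira, Zephyr, Eulalia, Nikolai, Vivienne, Dilnoza, Judy, Milo, Grace, Chiara, Gretchen (11). Anika has no reports. So Theo's organization is 4 direct reports plus everyone under them: 2 + 1 + 12 + 1 = 16.

16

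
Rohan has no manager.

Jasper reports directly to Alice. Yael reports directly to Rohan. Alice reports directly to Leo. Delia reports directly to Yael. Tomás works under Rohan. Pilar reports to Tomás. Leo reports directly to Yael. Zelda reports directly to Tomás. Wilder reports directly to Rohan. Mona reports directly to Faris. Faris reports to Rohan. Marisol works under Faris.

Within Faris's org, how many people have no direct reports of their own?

2

The people in Faris's organization with no one reporting to them are Mona, Marisol. That is 2.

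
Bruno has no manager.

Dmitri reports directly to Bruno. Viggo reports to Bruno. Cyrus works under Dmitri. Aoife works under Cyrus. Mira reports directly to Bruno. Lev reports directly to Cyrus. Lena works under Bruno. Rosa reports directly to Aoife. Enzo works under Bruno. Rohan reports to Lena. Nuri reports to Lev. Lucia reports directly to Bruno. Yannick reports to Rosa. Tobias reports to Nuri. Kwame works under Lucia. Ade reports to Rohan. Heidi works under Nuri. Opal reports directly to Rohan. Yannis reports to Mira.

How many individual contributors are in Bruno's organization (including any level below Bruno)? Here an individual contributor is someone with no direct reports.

9

The people in Bruno's organization with no one reporting to them are Kwame, Enzo, Opal, Ade, Yannis, Viggo, Heidi, Tobias, Yannick. That is 9.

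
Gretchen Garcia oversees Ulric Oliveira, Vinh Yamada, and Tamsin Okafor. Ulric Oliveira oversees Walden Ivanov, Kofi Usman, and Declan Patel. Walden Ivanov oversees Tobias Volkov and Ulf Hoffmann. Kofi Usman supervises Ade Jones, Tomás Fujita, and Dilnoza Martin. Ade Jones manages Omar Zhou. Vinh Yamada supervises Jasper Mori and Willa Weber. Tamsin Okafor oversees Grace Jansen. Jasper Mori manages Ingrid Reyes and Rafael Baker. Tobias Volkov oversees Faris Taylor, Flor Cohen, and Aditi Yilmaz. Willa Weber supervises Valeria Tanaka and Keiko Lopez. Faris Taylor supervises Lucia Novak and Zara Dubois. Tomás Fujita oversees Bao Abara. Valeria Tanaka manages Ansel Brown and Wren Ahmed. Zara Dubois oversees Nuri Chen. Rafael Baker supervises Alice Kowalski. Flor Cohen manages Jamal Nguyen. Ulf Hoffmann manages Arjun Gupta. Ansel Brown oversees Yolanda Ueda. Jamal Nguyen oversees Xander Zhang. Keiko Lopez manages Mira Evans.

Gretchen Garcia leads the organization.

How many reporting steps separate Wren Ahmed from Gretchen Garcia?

4

Chain from Wren Ahmed up to Gretchen Garcia: Wren Ahmed → Valeria Tanaka → Willa Weber → Vinh Yamada → Gretchen Garcia. That is 4 steps up, so Wren Ahmed is 4 levels below Gretchen Garcia.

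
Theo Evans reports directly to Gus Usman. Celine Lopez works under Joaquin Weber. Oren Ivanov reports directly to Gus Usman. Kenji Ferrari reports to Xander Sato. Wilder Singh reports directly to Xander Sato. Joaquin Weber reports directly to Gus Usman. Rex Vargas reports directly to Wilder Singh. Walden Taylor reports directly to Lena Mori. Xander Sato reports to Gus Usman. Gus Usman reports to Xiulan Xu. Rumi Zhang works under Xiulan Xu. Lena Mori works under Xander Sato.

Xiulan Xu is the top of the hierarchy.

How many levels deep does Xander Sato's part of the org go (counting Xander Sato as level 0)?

2

The longest chain under Xander Sato runs Xander Sato → Lena Mori → Walden Taylor, which is 2 levels below Xander Sato.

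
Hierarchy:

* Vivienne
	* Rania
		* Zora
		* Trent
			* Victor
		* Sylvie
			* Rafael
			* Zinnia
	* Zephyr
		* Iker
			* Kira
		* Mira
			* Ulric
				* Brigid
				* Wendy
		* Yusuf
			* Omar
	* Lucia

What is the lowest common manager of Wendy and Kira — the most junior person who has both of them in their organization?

Wendy's chain of managers is Ulric, Mira, Zephyr, Vivienne. Kira's chain of managers is Iker, Zephyr, Vivienne. The first manager that appears in both chains is Zephyr.

Zephyr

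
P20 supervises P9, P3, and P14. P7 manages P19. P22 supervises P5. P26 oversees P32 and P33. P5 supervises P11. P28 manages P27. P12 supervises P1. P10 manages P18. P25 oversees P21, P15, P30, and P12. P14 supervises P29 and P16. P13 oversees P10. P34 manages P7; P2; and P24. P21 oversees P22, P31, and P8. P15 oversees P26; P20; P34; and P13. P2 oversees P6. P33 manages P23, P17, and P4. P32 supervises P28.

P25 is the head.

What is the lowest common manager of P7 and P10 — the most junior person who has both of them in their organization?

P7's chain of managers is P34, P15, P25. P10's chain of managers is P13, P15, P25. The first manager that appears in both chains is P15.

P15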